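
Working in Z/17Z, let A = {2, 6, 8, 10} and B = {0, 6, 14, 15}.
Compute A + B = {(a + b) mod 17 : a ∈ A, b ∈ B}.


Work in Z/17Z: reduce every sum a + b modulo 17.
Enumerate all 16 pairs:
a = 2: 2+0=2, 2+6=8, 2+14=16, 2+15=0
a = 6: 6+0=6, 6+6=12, 6+14=3, 6+15=4
a = 8: 8+0=8, 8+6=14, 8+14=5, 8+15=6
a = 10: 10+0=10, 10+6=16, 10+14=7, 10+15=8
Distinct residues collected: {0, 2, 3, 4, 5, 6, 7, 8, 10, 12, 14, 16}
|A + B| = 12 (out of 17 total residues).

A + B = {0, 2, 3, 4, 5, 6, 7, 8, 10, 12, 14, 16}


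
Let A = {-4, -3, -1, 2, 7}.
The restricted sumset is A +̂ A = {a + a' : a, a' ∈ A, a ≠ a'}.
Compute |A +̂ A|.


Restricted sumset: A +̂ A = {a + a' : a ∈ A, a' ∈ A, a ≠ a'}.
Equivalently, take A + A and drop any sum 2a that is achievable ONLY as a + a for a ∈ A (i.e. sums representable only with equal summands).
Enumerate pairs (a, a') with a < a' (symmetric, so each unordered pair gives one sum; this covers all a ≠ a'):
  -4 + -3 = -7
  -4 + -1 = -5
  -4 + 2 = -2
  -4 + 7 = 3
  -3 + -1 = -4
  -3 + 2 = -1
  -3 + 7 = 4
  -1 + 2 = 1
  -1 + 7 = 6
  2 + 7 = 9
Collected distinct sums: {-7, -5, -4, -2, -1, 1, 3, 4, 6, 9}
|A +̂ A| = 10
(Reference bound: |A +̂ A| ≥ 2|A| - 3 for |A| ≥ 2, with |A| = 5 giving ≥ 7.)

|A +̂ A| = 10


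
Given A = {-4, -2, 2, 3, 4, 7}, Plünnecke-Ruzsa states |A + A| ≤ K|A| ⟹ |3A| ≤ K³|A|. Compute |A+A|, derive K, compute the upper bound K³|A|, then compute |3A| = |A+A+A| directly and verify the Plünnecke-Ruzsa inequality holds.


|A| = 6.
Step 1: Compute A + A by enumerating all 36 pairs.
A + A = {-8, -6, -4, -2, -1, 0, 1, 2, 3, 4, 5, 6, 7, 8, 9, 10, 11, 14}, so |A + A| = 18.
Step 2: Doubling constant K = |A + A|/|A| = 18/6 = 18/6 ≈ 3.0000.
Step 3: Plünnecke-Ruzsa gives |3A| ≤ K³·|A| = (3.0000)³ · 6 ≈ 162.0000.
Step 4: Compute 3A = A + A + A directly by enumerating all triples (a,b,c) ∈ A³; |3A| = 29.
Step 5: Check 29 ≤ 162.0000? Yes ✓.

K = 18/6, Plünnecke-Ruzsa bound K³|A| ≈ 162.0000, |3A| = 29, inequality holds.


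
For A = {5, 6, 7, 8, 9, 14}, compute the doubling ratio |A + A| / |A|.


|A| = 6.
Compute A + A by enumerating all 36 pairs.
A + A = {10, 11, 12, 13, 14, 15, 16, 17, 18, 19, 20, 21, 22, 23, 28}, so |A + A| = 15.
K = |A + A| / |A| = 15/6 = 5/2 ≈ 2.5000.
Reference: AP of size 6 gives K = 11/6 ≈ 1.8333; a fully generic set of size 6 gives K ≈ 3.5000.

|A| = 6, |A + A| = 15, K = 15/6 = 5/2.


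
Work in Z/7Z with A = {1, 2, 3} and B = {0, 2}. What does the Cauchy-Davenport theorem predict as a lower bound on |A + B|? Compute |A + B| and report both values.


Cauchy-Davenport: |A + B| ≥ min(p, |A| + |B| - 1) for A, B nonempty in Z/pZ.
|A| = 3, |B| = 2, p = 7.
CD lower bound = min(7, 3 + 2 - 1) = min(7, 4) = 4.
Compute A + B mod 7 directly:
a = 1: 1+0=1, 1+2=3
a = 2: 2+0=2, 2+2=4
a = 3: 3+0=3, 3+2=5
A + B = {1, 2, 3, 4, 5}, so |A + B| = 5.
Verify: 5 ≥ 4? Yes ✓.

CD lower bound = 4, actual |A + B| = 5.


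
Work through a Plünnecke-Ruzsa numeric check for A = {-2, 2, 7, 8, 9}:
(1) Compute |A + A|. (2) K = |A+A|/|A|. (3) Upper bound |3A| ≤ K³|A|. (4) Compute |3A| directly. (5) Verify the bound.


|A| = 5.
Step 1: Compute A + A by enumerating all 25 pairs.
A + A = {-4, 0, 4, 5, 6, 7, 9, 10, 11, 14, 15, 16, 17, 18}, so |A + A| = 14.
Step 2: Doubling constant K = |A + A|/|A| = 14/5 = 14/5 ≈ 2.8000.
Step 3: Plünnecke-Ruzsa gives |3A| ≤ K³·|A| = (2.8000)³ · 5 ≈ 109.7600.
Step 4: Compute 3A = A + A + A directly by enumerating all triples (a,b,c) ∈ A³; |3A| = 27.
Step 5: Check 27 ≤ 109.7600? Yes ✓.

K = 14/5, Plünnecke-Ruzsa bound K³|A| ≈ 109.7600, |3A| = 27, inequality holds.


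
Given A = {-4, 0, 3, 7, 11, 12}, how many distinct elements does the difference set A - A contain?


A - A = {a - a' : a, a' ∈ A}; |A| = 6.
Bounds: 2|A|-1 ≤ |A - A| ≤ |A|² - |A| + 1, i.e. 11 ≤ |A - A| ≤ 31.
Note: 0 ∈ A - A always (from a - a). The set is symmetric: if d ∈ A - A then -d ∈ A - A.
Enumerate nonzero differences d = a - a' with a > a' (then include -d):
Positive differences: {1, 3, 4, 5, 7, 8, 9, 11, 12, 15, 16}
Full difference set: {0} ∪ (positive diffs) ∪ (negative diffs).
|A - A| = 1 + 2·11 = 23 (matches direct enumeration: 23).

|A - A| = 23


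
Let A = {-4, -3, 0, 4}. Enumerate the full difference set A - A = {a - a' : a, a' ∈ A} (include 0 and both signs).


A - A = {a - a' : a, a' ∈ A}.
Compute a - a' for each ordered pair (a, a'):
a = -4: -4--4=0, -4--3=-1, -4-0=-4, -4-4=-8
a = -3: -3--4=1, -3--3=0, -3-0=-3, -3-4=-7
a = 0: 0--4=4, 0--3=3, 0-0=0, 0-4=-4
a = 4: 4--4=8, 4--3=7, 4-0=4, 4-4=0
Collecting distinct values (and noting 0 appears from a-a):
A - A = {-8, -7, -4, -3, -1, 0, 1, 3, 4, 7, 8}
|A - A| = 11

A - A = {-8, -7, -4, -3, -1, 0, 1, 3, 4, 7, 8}


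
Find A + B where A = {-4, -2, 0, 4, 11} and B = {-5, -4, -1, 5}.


A + B = {a + b : a ∈ A, b ∈ B}.
Enumerate all |A|·|B| = 5·4 = 20 pairs (a, b) and collect distinct sums.
a = -4: -4+-5=-9, -4+-4=-8, -4+-1=-5, -4+5=1
a = -2: -2+-5=-7, -2+-4=-6, -2+-1=-3, -2+5=3
a = 0: 0+-5=-5, 0+-4=-4, 0+-1=-1, 0+5=5
a = 4: 4+-5=-1, 4+-4=0, 4+-1=3, 4+5=9
a = 11: 11+-5=6, 11+-4=7, 11+-1=10, 11+5=16
Collecting distinct sums: A + B = {-9, -8, -7, -6, -5, -4, -3, -1, 0, 1, 3, 5, 6, 7, 9, 10, 16}
|A + B| = 17

A + B = {-9, -8, -7, -6, -5, -4, -3, -1, 0, 1, 3, 5, 6, 7, 9, 10, 16}


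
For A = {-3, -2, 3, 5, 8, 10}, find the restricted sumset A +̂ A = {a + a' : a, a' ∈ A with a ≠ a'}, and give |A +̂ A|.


Restricted sumset: A +̂ A = {a + a' : a ∈ A, a' ∈ A, a ≠ a'}.
Equivalently, take A + A and drop any sum 2a that is achievable ONLY as a + a for a ∈ A (i.e. sums representable only with equal summands).
Enumerate pairs (a, a') with a < a' (symmetric, so each unordered pair gives one sum; this covers all a ≠ a'):
  -3 + -2 = -5
  -3 + 3 = 0
  -3 + 5 = 2
  -3 + 8 = 5
  -3 + 10 = 7
  -2 + 3 = 1
  -2 + 5 = 3
  -2 + 8 = 6
  -2 + 10 = 8
  3 + 5 = 8
  3 + 8 = 11
  3 + 10 = 13
  5 + 8 = 13
  5 + 10 = 15
  8 + 10 = 18
Collected distinct sums: {-5, 0, 1, 2, 3, 5, 6, 7, 8, 11, 13, 15, 18}
|A +̂ A| = 13
(Reference bound: |A +̂ A| ≥ 2|A| - 3 for |A| ≥ 2, with |A| = 6 giving ≥ 9.)

|A +̂ A| = 13


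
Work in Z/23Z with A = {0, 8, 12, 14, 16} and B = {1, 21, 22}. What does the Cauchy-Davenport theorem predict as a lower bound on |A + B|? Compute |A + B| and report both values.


Cauchy-Davenport: |A + B| ≥ min(p, |A| + |B| - 1) for A, B nonempty in Z/pZ.
|A| = 5, |B| = 3, p = 23.
CD lower bound = min(23, 5 + 3 - 1) = min(23, 7) = 7.
Compute A + B mod 23 directly:
a = 0: 0+1=1, 0+21=21, 0+22=22
a = 8: 8+1=9, 8+21=6, 8+22=7
a = 12: 12+1=13, 12+21=10, 12+22=11
a = 14: 14+1=15, 14+21=12, 14+22=13
a = 16: 16+1=17, 16+21=14, 16+22=15
A + B = {1, 6, 7, 9, 10, 11, 12, 13, 14, 15, 17, 21, 22}, so |A + B| = 13.
Verify: 13 ≥ 7? Yes ✓.

CD lower bound = 7, actual |A + B| = 13.


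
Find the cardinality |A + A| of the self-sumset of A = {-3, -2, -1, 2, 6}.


A + A = {a + a' : a, a' ∈ A}; |A| = 5.
General bounds: 2|A| - 1 ≤ |A + A| ≤ |A|(|A|+1)/2, i.e. 9 ≤ |A + A| ≤ 15.
Lower bound 2|A|-1 is attained iff A is an arithmetic progression.
Enumerate sums a + a' for a ≤ a' (symmetric, so this suffices):
a = -3: -3+-3=-6, -3+-2=-5, -3+-1=-4, -3+2=-1, -3+6=3
a = -2: -2+-2=-4, -2+-1=-3, -2+2=0, -2+6=4
a = -1: -1+-1=-2, -1+2=1, -1+6=5
a = 2: 2+2=4, 2+6=8
a = 6: 6+6=12
Distinct sums: {-6, -5, -4, -3, -2, -1, 0, 1, 3, 4, 5, 8, 12}
|A + A| = 13

|A + A| = 13


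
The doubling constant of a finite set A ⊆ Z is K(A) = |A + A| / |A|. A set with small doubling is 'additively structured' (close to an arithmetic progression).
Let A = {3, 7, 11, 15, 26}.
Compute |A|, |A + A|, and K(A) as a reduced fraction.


|A| = 5.
Compute A + A by enumerating all 25 pairs.
A + A = {6, 10, 14, 18, 22, 26, 29, 30, 33, 37, 41, 52}, so |A + A| = 12.
K = |A + A| / |A| = 12/5 (already in lowest terms) ≈ 2.4000.
Reference: AP of size 5 gives K = 9/5 ≈ 1.8000; a fully generic set of size 5 gives K ≈ 3.0000.

|A| = 5, |A + A| = 12, K = 12/5.


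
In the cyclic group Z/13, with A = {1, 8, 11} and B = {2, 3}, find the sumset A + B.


Work in Z/13Z: reduce every sum a + b modulo 13.
Enumerate all 6 pairs:
a = 1: 1+2=3, 1+3=4
a = 8: 8+2=10, 8+3=11
a = 11: 11+2=0, 11+3=1
Distinct residues collected: {0, 1, 3, 4, 10, 11}
|A + B| = 6 (out of 13 total residues).

A + B = {0, 1, 3, 4, 10, 11}


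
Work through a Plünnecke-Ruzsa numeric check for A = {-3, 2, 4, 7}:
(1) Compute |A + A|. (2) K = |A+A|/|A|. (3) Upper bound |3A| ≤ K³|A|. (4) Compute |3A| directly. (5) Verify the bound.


|A| = 4.
Step 1: Compute A + A by enumerating all 16 pairs.
A + A = {-6, -1, 1, 4, 6, 8, 9, 11, 14}, so |A + A| = 9.
Step 2: Doubling constant K = |A + A|/|A| = 9/4 = 9/4 ≈ 2.2500.
Step 3: Plünnecke-Ruzsa gives |3A| ≤ K³·|A| = (2.2500)³ · 4 ≈ 45.5625.
Step 4: Compute 3A = A + A + A directly by enumerating all triples (a,b,c) ∈ A³; |3A| = 16.
Step 5: Check 16 ≤ 45.5625? Yes ✓.

K = 9/4, Plünnecke-Ruzsa bound K³|A| ≈ 45.5625, |3A| = 16, inequality holds.


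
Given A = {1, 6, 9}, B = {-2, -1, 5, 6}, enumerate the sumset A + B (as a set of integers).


A + B = {a + b : a ∈ A, b ∈ B}.
Enumerate all |A|·|B| = 3·4 = 12 pairs (a, b) and collect distinct sums.
a = 1: 1+-2=-1, 1+-1=0, 1+5=6, 1+6=7
a = 6: 6+-2=4, 6+-1=5, 6+5=11, 6+6=12
a = 9: 9+-2=7, 9+-1=8, 9+5=14, 9+6=15
Collecting distinct sums: A + B = {-1, 0, 4, 5, 6, 7, 8, 11, 12, 14, 15}
|A + B| = 11

A + B = {-1, 0, 4, 5, 6, 7, 8, 11, 12, 14, 15}


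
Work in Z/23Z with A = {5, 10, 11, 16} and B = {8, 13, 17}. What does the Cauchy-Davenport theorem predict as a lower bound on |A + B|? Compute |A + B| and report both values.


Cauchy-Davenport: |A + B| ≥ min(p, |A| + |B| - 1) for A, B nonempty in Z/pZ.
|A| = 4, |B| = 3, p = 23.
CD lower bound = min(23, 4 + 3 - 1) = min(23, 6) = 6.
Compute A + B mod 23 directly:
a = 5: 5+8=13, 5+13=18, 5+17=22
a = 10: 10+8=18, 10+13=0, 10+17=4
a = 11: 11+8=19, 11+13=1, 11+17=5
a = 16: 16+8=1, 16+13=6, 16+17=10
A + B = {0, 1, 4, 5, 6, 10, 13, 18, 19, 22}, so |A + B| = 10.
Verify: 10 ≥ 6? Yes ✓.

CD lower bound = 6, actual |A + B| = 10.


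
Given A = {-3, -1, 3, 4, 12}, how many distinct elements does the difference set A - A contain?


A - A = {a - a' : a, a' ∈ A}; |A| = 5.
Bounds: 2|A|-1 ≤ |A - A| ≤ |A|² - |A| + 1, i.e. 9 ≤ |A - A| ≤ 21.
Note: 0 ∈ A - A always (from a - a). The set is symmetric: if d ∈ A - A then -d ∈ A - A.
Enumerate nonzero differences d = a - a' with a > a' (then include -d):
Positive differences: {1, 2, 4, 5, 6, 7, 8, 9, 13, 15}
Full difference set: {0} ∪ (positive diffs) ∪ (negative diffs).
|A - A| = 1 + 2·10 = 21 (matches direct enumeration: 21).

|A - A| = 21


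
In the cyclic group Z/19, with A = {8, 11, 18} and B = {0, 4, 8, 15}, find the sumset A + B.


Work in Z/19Z: reduce every sum a + b modulo 19.
Enumerate all 12 pairs:
a = 8: 8+0=8, 8+4=12, 8+8=16, 8+15=4
a = 11: 11+0=11, 11+4=15, 11+8=0, 11+15=7
a = 18: 18+0=18, 18+4=3, 18+8=7, 18+15=14
Distinct residues collected: {0, 3, 4, 7, 8, 11, 12, 14, 15, 16, 18}
|A + B| = 11 (out of 19 total residues).

A + B = {0, 3, 4, 7, 8, 11, 12, 14, 15, 16, 18}


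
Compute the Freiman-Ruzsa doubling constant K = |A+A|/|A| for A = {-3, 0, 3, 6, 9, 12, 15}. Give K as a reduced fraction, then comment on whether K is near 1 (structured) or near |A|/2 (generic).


|A| = 7.
Compute A + A by enumerating all 49 pairs.
A + A = {-6, -3, 0, 3, 6, 9, 12, 15, 18, 21, 24, 27, 30}, so |A + A| = 13.
K = |A + A| / |A| = 13/7 (already in lowest terms) ≈ 1.8571.
Reference: AP of size 7 gives K = 13/7 ≈ 1.8571; a fully generic set of size 7 gives K ≈ 4.0000.

|A| = 7, |A + A| = 13, K = 13/7.


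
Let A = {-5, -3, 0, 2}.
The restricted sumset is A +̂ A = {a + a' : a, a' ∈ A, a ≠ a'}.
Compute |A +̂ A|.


Restricted sumset: A +̂ A = {a + a' : a ∈ A, a' ∈ A, a ≠ a'}.
Equivalently, take A + A and drop any sum 2a that is achievable ONLY as a + a for a ∈ A (i.e. sums representable only with equal summands).
Enumerate pairs (a, a') with a < a' (symmetric, so each unordered pair gives one sum; this covers all a ≠ a'):
  -5 + -3 = -8
  -5 + 0 = -5
  -5 + 2 = -3
  -3 + 0 = -3
  -3 + 2 = -1
  0 + 2 = 2
Collected distinct sums: {-8, -5, -3, -1, 2}
|A +̂ A| = 5
(Reference bound: |A +̂ A| ≥ 2|A| - 3 for |A| ≥ 2, with |A| = 4 giving ≥ 5.)

|A +̂ A| = 5


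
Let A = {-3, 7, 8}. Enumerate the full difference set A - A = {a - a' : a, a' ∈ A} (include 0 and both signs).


A - A = {a - a' : a, a' ∈ A}.
Compute a - a' for each ordered pair (a, a'):
a = -3: -3--3=0, -3-7=-10, -3-8=-11
a = 7: 7--3=10, 7-7=0, 7-8=-1
a = 8: 8--3=11, 8-7=1, 8-8=0
Collecting distinct values (and noting 0 appears from a-a):
A - A = {-11, -10, -1, 0, 1, 10, 11}
|A - A| = 7

A - A = {-11, -10, -1, 0, 1, 10, 11}


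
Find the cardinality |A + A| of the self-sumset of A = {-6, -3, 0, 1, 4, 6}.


A + A = {a + a' : a, a' ∈ A}; |A| = 6.
General bounds: 2|A| - 1 ≤ |A + A| ≤ |A|(|A|+1)/2, i.e. 11 ≤ |A + A| ≤ 21.
Lower bound 2|A|-1 is attained iff A is an arithmetic progression.
Enumerate sums a + a' for a ≤ a' (symmetric, so this suffices):
a = -6: -6+-6=-12, -6+-3=-9, -6+0=-6, -6+1=-5, -6+4=-2, -6+6=0
a = -3: -3+-3=-6, -3+0=-3, -3+1=-2, -3+4=1, -3+6=3
a = 0: 0+0=0, 0+1=1, 0+4=4, 0+6=6
a = 1: 1+1=2, 1+4=5, 1+6=7
a = 4: 4+4=8, 4+6=10
a = 6: 6+6=12
Distinct sums: {-12, -9, -6, -5, -3, -2, 0, 1, 2, 3, 4, 5, 6, 7, 8, 10, 12}
|A + A| = 17

|A + A| = 17


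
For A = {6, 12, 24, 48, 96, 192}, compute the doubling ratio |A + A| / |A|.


|A| = 6.
Compute A + A by enumerating all 36 pairs.
A + A = {12, 18, 24, 30, 36, 48, 54, 60, 72, 96, 102, 108, 120, 144, 192, 198, 204, 216, 240, 288, 384}, so |A + A| = 21.
K = |A + A| / |A| = 21/6 = 7/2 ≈ 3.5000.
Reference: AP of size 6 gives K = 11/6 ≈ 1.8333; a fully generic set of size 6 gives K ≈ 3.5000.

|A| = 6, |A + A| = 21, K = 21/6 = 7/2.


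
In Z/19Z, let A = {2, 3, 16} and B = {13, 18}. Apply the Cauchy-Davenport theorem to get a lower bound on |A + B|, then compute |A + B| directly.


Cauchy-Davenport: |A + B| ≥ min(p, |A| + |B| - 1) for A, B nonempty in Z/pZ.
|A| = 3, |B| = 2, p = 19.
CD lower bound = min(19, 3 + 2 - 1) = min(19, 4) = 4.
Compute A + B mod 19 directly:
a = 2: 2+13=15, 2+18=1
a = 3: 3+13=16, 3+18=2
a = 16: 16+13=10, 16+18=15
A + B = {1, 2, 10, 15, 16}, so |A + B| = 5.
Verify: 5 ≥ 4? Yes ✓.

CD lower bound = 4, actual |A + B| = 5.


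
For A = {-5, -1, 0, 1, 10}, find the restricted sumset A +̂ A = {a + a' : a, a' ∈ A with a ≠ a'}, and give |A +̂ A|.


Restricted sumset: A +̂ A = {a + a' : a ∈ A, a' ∈ A, a ≠ a'}.
Equivalently, take A + A and drop any sum 2a that is achievable ONLY as a + a for a ∈ A (i.e. sums representable only with equal summands).
Enumerate pairs (a, a') with a < a' (symmetric, so each unordered pair gives one sum; this covers all a ≠ a'):
  -5 + -1 = -6
  -5 + 0 = -5
  -5 + 1 = -4
  -5 + 10 = 5
  -1 + 0 = -1
  -1 + 1 = 0
  -1 + 10 = 9
  0 + 1 = 1
  0 + 10 = 10
  1 + 10 = 11
Collected distinct sums: {-6, -5, -4, -1, 0, 1, 5, 9, 10, 11}
|A +̂ A| = 10
(Reference bound: |A +̂ A| ≥ 2|A| - 3 for |A| ≥ 2, with |A| = 5 giving ≥ 7.)

|A +̂ A| = 10


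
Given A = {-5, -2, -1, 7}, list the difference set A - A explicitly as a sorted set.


A - A = {a - a' : a, a' ∈ A}.
Compute a - a' for each ordered pair (a, a'):
a = -5: -5--5=0, -5--2=-3, -5--1=-4, -5-7=-12
a = -2: -2--5=3, -2--2=0, -2--1=-1, -2-7=-9
a = -1: -1--5=4, -1--2=1, -1--1=0, -1-7=-8
a = 7: 7--5=12, 7--2=9, 7--1=8, 7-7=0
Collecting distinct values (and noting 0 appears from a-a):
A - A = {-12, -9, -8, -4, -3, -1, 0, 1, 3, 4, 8, 9, 12}
|A - A| = 13

A - A = {-12, -9, -8, -4, -3, -1, 0, 1, 3, 4, 8, 9, 12}


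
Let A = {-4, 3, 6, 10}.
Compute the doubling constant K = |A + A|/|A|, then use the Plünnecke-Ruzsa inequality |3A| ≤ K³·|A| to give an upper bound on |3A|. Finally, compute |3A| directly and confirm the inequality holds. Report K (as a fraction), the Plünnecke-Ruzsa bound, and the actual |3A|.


|A| = 4.
Step 1: Compute A + A by enumerating all 16 pairs.
A + A = {-8, -1, 2, 6, 9, 12, 13, 16, 20}, so |A + A| = 9.
Step 2: Doubling constant K = |A + A|/|A| = 9/4 = 9/4 ≈ 2.2500.
Step 3: Plünnecke-Ruzsa gives |3A| ≤ K³·|A| = (2.2500)³ · 4 ≈ 45.5625.
Step 4: Compute 3A = A + A + A directly by enumerating all triples (a,b,c) ∈ A³; |3A| = 16.
Step 5: Check 16 ≤ 45.5625? Yes ✓.

K = 9/4, Plünnecke-Ruzsa bound K³|A| ≈ 45.5625, |3A| = 16, inequality holds.


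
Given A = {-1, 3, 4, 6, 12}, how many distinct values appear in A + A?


A + A = {a + a' : a, a' ∈ A}; |A| = 5.
General bounds: 2|A| - 1 ≤ |A + A| ≤ |A|(|A|+1)/2, i.e. 9 ≤ |A + A| ≤ 15.
Lower bound 2|A|-1 is attained iff A is an arithmetic progression.
Enumerate sums a + a' for a ≤ a' (symmetric, so this suffices):
a = -1: -1+-1=-2, -1+3=2, -1+4=3, -1+6=5, -1+12=11
a = 3: 3+3=6, 3+4=7, 3+6=9, 3+12=15
a = 4: 4+4=8, 4+6=10, 4+12=16
a = 6: 6+6=12, 6+12=18
a = 12: 12+12=24
Distinct sums: {-2, 2, 3, 5, 6, 7, 8, 9, 10, 11, 12, 15, 16, 18, 24}
|A + A| = 15

|A + A| = 15


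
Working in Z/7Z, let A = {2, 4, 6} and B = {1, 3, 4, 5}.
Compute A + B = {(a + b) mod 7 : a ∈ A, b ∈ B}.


Work in Z/7Z: reduce every sum a + b modulo 7.
Enumerate all 12 pairs:
a = 2: 2+1=3, 2+3=5, 2+4=6, 2+5=0
a = 4: 4+1=5, 4+3=0, 4+4=1, 4+5=2
a = 6: 6+1=0, 6+3=2, 6+4=3, 6+5=4
Distinct residues collected: {0, 1, 2, 3, 4, 5, 6}
|A + B| = 7 (out of 7 total residues).

A + B = {0, 1, 2, 3, 4, 5, 6}


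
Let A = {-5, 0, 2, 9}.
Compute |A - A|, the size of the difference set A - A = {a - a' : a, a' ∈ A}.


A - A = {a - a' : a, a' ∈ A}; |A| = 4.
Bounds: 2|A|-1 ≤ |A - A| ≤ |A|² - |A| + 1, i.e. 7 ≤ |A - A| ≤ 13.
Note: 0 ∈ A - A always (from a - a). The set is symmetric: if d ∈ A - A then -d ∈ A - A.
Enumerate nonzero differences d = a - a' with a > a' (then include -d):
Positive differences: {2, 5, 7, 9, 14}
Full difference set: {0} ∪ (positive diffs) ∪ (negative diffs).
|A - A| = 1 + 2·5 = 11 (matches direct enumeration: 11).

|A - A| = 11


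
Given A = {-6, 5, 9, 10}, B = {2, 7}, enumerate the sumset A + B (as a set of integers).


A + B = {a + b : a ∈ A, b ∈ B}.
Enumerate all |A|·|B| = 4·2 = 8 pairs (a, b) and collect distinct sums.
a = -6: -6+2=-4, -6+7=1
a = 5: 5+2=7, 5+7=12
a = 9: 9+2=11, 9+7=16
a = 10: 10+2=12, 10+7=17
Collecting distinct sums: A + B = {-4, 1, 7, 11, 12, 16, 17}
|A + B| = 7

A + B = {-4, 1, 7, 11, 12, 16, 17}


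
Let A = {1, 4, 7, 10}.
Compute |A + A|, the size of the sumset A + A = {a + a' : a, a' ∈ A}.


A + A = {a + a' : a, a' ∈ A}; |A| = 4.
General bounds: 2|A| - 1 ≤ |A + A| ≤ |A|(|A|+1)/2, i.e. 7 ≤ |A + A| ≤ 10.
Lower bound 2|A|-1 is attained iff A is an arithmetic progression.
Enumerate sums a + a' for a ≤ a' (symmetric, so this suffices):
a = 1: 1+1=2, 1+4=5, 1+7=8, 1+10=11
a = 4: 4+4=8, 4+7=11, 4+10=14
a = 7: 7+7=14, 7+10=17
a = 10: 10+10=20
Distinct sums: {2, 5, 8, 11, 14, 17, 20}
|A + A| = 7

|A + A| = 7


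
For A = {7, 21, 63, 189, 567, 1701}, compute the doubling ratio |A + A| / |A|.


|A| = 6.
Compute A + A by enumerating all 36 pairs.
A + A = {14, 28, 42, 70, 84, 126, 196, 210, 252, 378, 574, 588, 630, 756, 1134, 1708, 1722, 1764, 1890, 2268, 3402}, so |A + A| = 21.
K = |A + A| / |A| = 21/6 = 7/2 ≈ 3.5000.
Reference: AP of size 6 gives K = 11/6 ≈ 1.8333; a fully generic set of size 6 gives K ≈ 3.5000.

|A| = 6, |A + A| = 21, K = 21/6 = 7/2.


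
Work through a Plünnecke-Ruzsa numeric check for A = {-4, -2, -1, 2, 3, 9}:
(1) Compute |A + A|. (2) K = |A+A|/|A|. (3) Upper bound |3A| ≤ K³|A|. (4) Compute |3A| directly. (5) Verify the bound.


|A| = 6.
Step 1: Compute A + A by enumerating all 36 pairs.
A + A = {-8, -6, -5, -4, -3, -2, -1, 0, 1, 2, 4, 5, 6, 7, 8, 11, 12, 18}, so |A + A| = 18.
Step 2: Doubling constant K = |A + A|/|A| = 18/6 = 18/6 ≈ 3.0000.
Step 3: Plünnecke-Ruzsa gives |3A| ≤ K³·|A| = (3.0000)³ · 6 ≈ 162.0000.
Step 4: Compute 3A = A + A + A directly by enumerating all triples (a,b,c) ∈ A³; |3A| = 31.
Step 5: Check 31 ≤ 162.0000? Yes ✓.

K = 18/6, Plünnecke-Ruzsa bound K³|A| ≈ 162.0000, |3A| = 31, inequality holds.


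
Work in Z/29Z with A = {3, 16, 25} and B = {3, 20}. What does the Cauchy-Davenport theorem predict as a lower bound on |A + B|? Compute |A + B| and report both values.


Cauchy-Davenport: |A + B| ≥ min(p, |A| + |B| - 1) for A, B nonempty in Z/pZ.
|A| = 3, |B| = 2, p = 29.
CD lower bound = min(29, 3 + 2 - 1) = min(29, 4) = 4.
Compute A + B mod 29 directly:
a = 3: 3+3=6, 3+20=23
a = 16: 16+3=19, 16+20=7
a = 25: 25+3=28, 25+20=16
A + B = {6, 7, 16, 19, 23, 28}, so |A + B| = 6.
Verify: 6 ≥ 4? Yes ✓.

CD lower bound = 4, actual |A + B| = 6.


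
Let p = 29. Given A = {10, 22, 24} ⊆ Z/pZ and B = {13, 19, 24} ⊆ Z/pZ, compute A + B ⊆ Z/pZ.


Work in Z/29Z: reduce every sum a + b modulo 29.
Enumerate all 9 pairs:
a = 10: 10+13=23, 10+19=0, 10+24=5
a = 22: 22+13=6, 22+19=12, 22+24=17
a = 24: 24+13=8, 24+19=14, 24+24=19
Distinct residues collected: {0, 5, 6, 8, 12, 14, 17, 19, 23}
|A + B| = 9 (out of 29 total residues).

A + B = {0, 5, 6, 8, 12, 14, 17, 19, 23}


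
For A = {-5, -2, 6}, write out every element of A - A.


A - A = {a - a' : a, a' ∈ A}.
Compute a - a' for each ordered pair (a, a'):
a = -5: -5--5=0, -5--2=-3, -5-6=-11
a = -2: -2--5=3, -2--2=0, -2-6=-8
a = 6: 6--5=11, 6--2=8, 6-6=0
Collecting distinct values (and noting 0 appears from a-a):
A - A = {-11, -8, -3, 0, 3, 8, 11}
|A - A| = 7

A - A = {-11, -8, -3, 0, 3, 8, 11}


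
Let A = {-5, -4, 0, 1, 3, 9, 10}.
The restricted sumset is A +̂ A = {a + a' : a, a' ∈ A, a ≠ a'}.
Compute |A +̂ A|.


Restricted sumset: A +̂ A = {a + a' : a ∈ A, a' ∈ A, a ≠ a'}.
Equivalently, take A + A and drop any sum 2a that is achievable ONLY as a + a for a ∈ A (i.e. sums representable only with equal summands).
Enumerate pairs (a, a') with a < a' (symmetric, so each unordered pair gives one sum; this covers all a ≠ a'):
  -5 + -4 = -9
  -5 + 0 = -5
  -5 + 1 = -4
  -5 + 3 = -2
  -5 + 9 = 4
  -5 + 10 = 5
  -4 + 0 = -4
  -4 + 1 = -3
  -4 + 3 = -1
  -4 + 9 = 5
  -4 + 10 = 6
  0 + 1 = 1
  0 + 3 = 3
  0 + 9 = 9
  0 + 10 = 10
  1 + 3 = 4
  1 + 9 = 10
  1 + 10 = 11
  3 + 9 = 12
  3 + 10 = 13
  9 + 10 = 19
Collected distinct sums: {-9, -5, -4, -3, -2, -1, 1, 3, 4, 5, 6, 9, 10, 11, 12, 13, 19}
|A +̂ A| = 17
(Reference bound: |A +̂ A| ≥ 2|A| - 3 for |A| ≥ 2, with |A| = 7 giving ≥ 11.)

|A +̂ A| = 17


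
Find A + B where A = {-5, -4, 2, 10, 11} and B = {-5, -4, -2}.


A + B = {a + b : a ∈ A, b ∈ B}.
Enumerate all |A|·|B| = 5·3 = 15 pairs (a, b) and collect distinct sums.
a = -5: -5+-5=-10, -5+-4=-9, -5+-2=-7
a = -4: -4+-5=-9, -4+-4=-8, -4+-2=-6
a = 2: 2+-5=-3, 2+-4=-2, 2+-2=0
a = 10: 10+-5=5, 10+-4=6, 10+-2=8
a = 11: 11+-5=6, 11+-4=7, 11+-2=9
Collecting distinct sums: A + B = {-10, -9, -8, -7, -6, -3, -2, 0, 5, 6, 7, 8, 9}
|A + B| = 13

A + B = {-10, -9, -8, -7, -6, -3, -2, 0, 5, 6, 7, 8, 9}


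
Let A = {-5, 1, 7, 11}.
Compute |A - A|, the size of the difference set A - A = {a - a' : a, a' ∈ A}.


A - A = {a - a' : a, a' ∈ A}; |A| = 4.
Bounds: 2|A|-1 ≤ |A - A| ≤ |A|² - |A| + 1, i.e. 7 ≤ |A - A| ≤ 13.
Note: 0 ∈ A - A always (from a - a). The set is symmetric: if d ∈ A - A then -d ∈ A - A.
Enumerate nonzero differences d = a - a' with a > a' (then include -d):
Positive differences: {4, 6, 10, 12, 16}
Full difference set: {0} ∪ (positive diffs) ∪ (negative diffs).
|A - A| = 1 + 2·5 = 11 (matches direct enumeration: 11).

|A - A| = 11


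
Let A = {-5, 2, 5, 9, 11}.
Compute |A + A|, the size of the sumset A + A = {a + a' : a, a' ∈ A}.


A + A = {a + a' : a, a' ∈ A}; |A| = 5.
General bounds: 2|A| - 1 ≤ |A + A| ≤ |A|(|A|+1)/2, i.e. 9 ≤ |A + A| ≤ 15.
Lower bound 2|A|-1 is attained iff A is an arithmetic progression.
Enumerate sums a + a' for a ≤ a' (symmetric, so this suffices):
a = -5: -5+-5=-10, -5+2=-3, -5+5=0, -5+9=4, -5+11=6
a = 2: 2+2=4, 2+5=7, 2+9=11, 2+11=13
a = 5: 5+5=10, 5+9=14, 5+11=16
a = 9: 9+9=18, 9+11=20
a = 11: 11+11=22
Distinct sums: {-10, -3, 0, 4, 6, 7, 10, 11, 13, 14, 16, 18, 20, 22}
|A + A| = 14

|A + A| = 14


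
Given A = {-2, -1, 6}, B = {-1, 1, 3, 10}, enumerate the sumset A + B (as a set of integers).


A + B = {a + b : a ∈ A, b ∈ B}.
Enumerate all |A|·|B| = 3·4 = 12 pairs (a, b) and collect distinct sums.
a = -2: -2+-1=-3, -2+1=-1, -2+3=1, -2+10=8
a = -1: -1+-1=-2, -1+1=0, -1+3=2, -1+10=9
a = 6: 6+-1=5, 6+1=7, 6+3=9, 6+10=16
Collecting distinct sums: A + B = {-3, -2, -1, 0, 1, 2, 5, 7, 8, 9, 16}
|A + B| = 11

A + B = {-3, -2, -1, 0, 1, 2, 5, 7, 8, 9, 16}


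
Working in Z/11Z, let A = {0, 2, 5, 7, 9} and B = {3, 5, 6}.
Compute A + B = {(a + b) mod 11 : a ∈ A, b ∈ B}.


Work in Z/11Z: reduce every sum a + b modulo 11.
Enumerate all 15 pairs:
a = 0: 0+3=3, 0+5=5, 0+6=6
a = 2: 2+3=5, 2+5=7, 2+6=8
a = 5: 5+3=8, 5+5=10, 5+6=0
a = 7: 7+3=10, 7+5=1, 7+6=2
a = 9: 9+3=1, 9+5=3, 9+6=4
Distinct residues collected: {0, 1, 2, 3, 4, 5, 6, 7, 8, 10}
|A + B| = 10 (out of 11 total residues).

A + B = {0, 1, 2, 3, 4, 5, 6, 7, 8, 10}


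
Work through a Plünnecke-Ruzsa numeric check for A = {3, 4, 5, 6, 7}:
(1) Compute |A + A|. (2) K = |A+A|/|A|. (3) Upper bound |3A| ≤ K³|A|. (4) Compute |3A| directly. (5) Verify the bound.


|A| = 5.
Step 1: Compute A + A by enumerating all 25 pairs.
A + A = {6, 7, 8, 9, 10, 11, 12, 13, 14}, so |A + A| = 9.
Step 2: Doubling constant K = |A + A|/|A| = 9/5 = 9/5 ≈ 1.8000.
Step 3: Plünnecke-Ruzsa gives |3A| ≤ K³·|A| = (1.8000)³ · 5 ≈ 29.1600.
Step 4: Compute 3A = A + A + A directly by enumerating all triples (a,b,c) ∈ A³; |3A| = 13.
Step 5: Check 13 ≤ 29.1600? Yes ✓.

K = 9/5, Plünnecke-Ruzsa bound K³|A| ≈ 29.1600, |3A| = 13, inequality holds.


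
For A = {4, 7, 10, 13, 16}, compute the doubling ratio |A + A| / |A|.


|A| = 5.
Compute A + A by enumerating all 25 pairs.
A + A = {8, 11, 14, 17, 20, 23, 26, 29, 32}, so |A + A| = 9.
K = |A + A| / |A| = 9/5 (already in lowest terms) ≈ 1.8000.
Reference: AP of size 5 gives K = 9/5 ≈ 1.8000; a fully generic set of size 5 gives K ≈ 3.0000.

|A| = 5, |A + A| = 9, K = 9/5.


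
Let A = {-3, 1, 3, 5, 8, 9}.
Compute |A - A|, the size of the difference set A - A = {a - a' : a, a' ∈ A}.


A - A = {a - a' : a, a' ∈ A}; |A| = 6.
Bounds: 2|A|-1 ≤ |A - A| ≤ |A|² - |A| + 1, i.e. 11 ≤ |A - A| ≤ 31.
Note: 0 ∈ A - A always (from a - a). The set is symmetric: if d ∈ A - A then -d ∈ A - A.
Enumerate nonzero differences d = a - a' with a > a' (then include -d):
Positive differences: {1, 2, 3, 4, 5, 6, 7, 8, 11, 12}
Full difference set: {0} ∪ (positive diffs) ∪ (negative diffs).
|A - A| = 1 + 2·10 = 21 (matches direct enumeration: 21).

|A - A| = 21


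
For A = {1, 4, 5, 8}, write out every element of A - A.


A - A = {a - a' : a, a' ∈ A}.
Compute a - a' for each ordered pair (a, a'):
a = 1: 1-1=0, 1-4=-3, 1-5=-4, 1-8=-7
a = 4: 4-1=3, 4-4=0, 4-5=-1, 4-8=-4
a = 5: 5-1=4, 5-4=1, 5-5=0, 5-8=-3
a = 8: 8-1=7, 8-4=4, 8-5=3, 8-8=0
Collecting distinct values (and noting 0 appears from a-a):
A - A = {-7, -4, -3, -1, 0, 1, 3, 4, 7}
|A - A| = 9

A - A = {-7, -4, -3, -1, 0, 1, 3, 4, 7}


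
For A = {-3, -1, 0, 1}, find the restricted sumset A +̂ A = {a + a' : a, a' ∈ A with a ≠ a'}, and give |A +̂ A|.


Restricted sumset: A +̂ A = {a + a' : a ∈ A, a' ∈ A, a ≠ a'}.
Equivalently, take A + A and drop any sum 2a that is achievable ONLY as a + a for a ∈ A (i.e. sums representable only with equal summands).
Enumerate pairs (a, a') with a < a' (symmetric, so each unordered pair gives one sum; this covers all a ≠ a'):
  -3 + -1 = -4
  -3 + 0 = -3
  -3 + 1 = -2
  -1 + 0 = -1
  -1 + 1 = 0
  0 + 1 = 1
Collected distinct sums: {-4, -3, -2, -1, 0, 1}
|A +̂ A| = 6
(Reference bound: |A +̂ A| ≥ 2|A| - 3 for |A| ≥ 2, with |A| = 4 giving ≥ 5.)

|A +̂ A| = 6


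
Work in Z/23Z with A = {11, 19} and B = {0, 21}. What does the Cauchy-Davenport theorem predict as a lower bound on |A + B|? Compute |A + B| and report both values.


Cauchy-Davenport: |A + B| ≥ min(p, |A| + |B| - 1) for A, B nonempty in Z/pZ.
|A| = 2, |B| = 2, p = 23.
CD lower bound = min(23, 2 + 2 - 1) = min(23, 3) = 3.
Compute A + B mod 23 directly:
a = 11: 11+0=11, 11+21=9
a = 19: 19+0=19, 19+21=17
A + B = {9, 11, 17, 19}, so |A + B| = 4.
Verify: 4 ≥ 3? Yes ✓.

CD lower bound = 3, actual |A + B| = 4.


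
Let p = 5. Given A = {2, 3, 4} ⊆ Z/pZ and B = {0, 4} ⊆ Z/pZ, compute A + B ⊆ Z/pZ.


Work in Z/5Z: reduce every sum a + b modulo 5.
Enumerate all 6 pairs:
a = 2: 2+0=2, 2+4=1
a = 3: 3+0=3, 3+4=2
a = 4: 4+0=4, 4+4=3
Distinct residues collected: {1, 2, 3, 4}
|A + B| = 4 (out of 5 total residues).

A + B = {1, 2, 3, 4}


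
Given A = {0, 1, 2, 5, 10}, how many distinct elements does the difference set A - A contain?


A - A = {a - a' : a, a' ∈ A}; |A| = 5.
Bounds: 2|A|-1 ≤ |A - A| ≤ |A|² - |A| + 1, i.e. 9 ≤ |A - A| ≤ 21.
Note: 0 ∈ A - A always (from a - a). The set is symmetric: if d ∈ A - A then -d ∈ A - A.
Enumerate nonzero differences d = a - a' with a > a' (then include -d):
Positive differences: {1, 2, 3, 4, 5, 8, 9, 10}
Full difference set: {0} ∪ (positive diffs) ∪ (negative diffs).
|A - A| = 1 + 2·8 = 17 (matches direct enumeration: 17).

|A - A| = 17


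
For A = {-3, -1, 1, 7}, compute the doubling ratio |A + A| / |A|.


|A| = 4.
Compute A + A by enumerating all 16 pairs.
A + A = {-6, -4, -2, 0, 2, 4, 6, 8, 14}, so |A + A| = 9.
K = |A + A| / |A| = 9/4 (already in lowest terms) ≈ 2.2500.
Reference: AP of size 4 gives K = 7/4 ≈ 1.7500; a fully generic set of size 4 gives K ≈ 2.5000.

|A| = 4, |A + A| = 9, K = 9/4.


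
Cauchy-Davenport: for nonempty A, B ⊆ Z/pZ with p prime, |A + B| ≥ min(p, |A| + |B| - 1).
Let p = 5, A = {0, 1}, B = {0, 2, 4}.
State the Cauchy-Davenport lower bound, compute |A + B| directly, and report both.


Cauchy-Davenport: |A + B| ≥ min(p, |A| + |B| - 1) for A, B nonempty in Z/pZ.
|A| = 2, |B| = 3, p = 5.
CD lower bound = min(5, 2 + 3 - 1) = min(5, 4) = 4.
Compute A + B mod 5 directly:
a = 0: 0+0=0, 0+2=2, 0+4=4
a = 1: 1+0=1, 1+2=3, 1+4=0
A + B = {0, 1, 2, 3, 4}, so |A + B| = 5.
Verify: 5 ≥ 4? Yes ✓.

CD lower bound = 4, actual |A + B| = 5.


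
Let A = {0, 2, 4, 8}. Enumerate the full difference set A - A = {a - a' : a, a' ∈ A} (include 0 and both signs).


A - A = {a - a' : a, a' ∈ A}.
Compute a - a' for each ordered pair (a, a'):
a = 0: 0-0=0, 0-2=-2, 0-4=-4, 0-8=-8
a = 2: 2-0=2, 2-2=0, 2-4=-2, 2-8=-6
a = 4: 4-0=4, 4-2=2, 4-4=0, 4-8=-4
a = 8: 8-0=8, 8-2=6, 8-4=4, 8-8=0
Collecting distinct values (and noting 0 appears from a-a):
A - A = {-8, -6, -4, -2, 0, 2, 4, 6, 8}
|A - A| = 9

A - A = {-8, -6, -4, -2, 0, 2, 4, 6, 8}


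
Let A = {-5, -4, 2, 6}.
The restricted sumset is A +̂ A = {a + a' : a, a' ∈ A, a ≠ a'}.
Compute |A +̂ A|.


Restricted sumset: A +̂ A = {a + a' : a ∈ A, a' ∈ A, a ≠ a'}.
Equivalently, take A + A and drop any sum 2a that is achievable ONLY as a + a for a ∈ A (i.e. sums representable only with equal summands).
Enumerate pairs (a, a') with a < a' (symmetric, so each unordered pair gives one sum; this covers all a ≠ a'):
  -5 + -4 = -9
  -5 + 2 = -3
  -5 + 6 = 1
  -4 + 2 = -2
  -4 + 6 = 2
  2 + 6 = 8
Collected distinct sums: {-9, -3, -2, 1, 2, 8}
|A +̂ A| = 6
(Reference bound: |A +̂ A| ≥ 2|A| - 3 for |A| ≥ 2, with |A| = 4 giving ≥ 5.)

|A +̂ A| = 6


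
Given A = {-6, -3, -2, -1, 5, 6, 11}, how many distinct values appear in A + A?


A + A = {a + a' : a, a' ∈ A}; |A| = 7.
General bounds: 2|A| - 1 ≤ |A + A| ≤ |A|(|A|+1)/2, i.e. 13 ≤ |A + A| ≤ 28.
Lower bound 2|A|-1 is attained iff A is an arithmetic progression.
Enumerate sums a + a' for a ≤ a' (symmetric, so this suffices):
a = -6: -6+-6=-12, -6+-3=-9, -6+-2=-8, -6+-1=-7, -6+5=-1, -6+6=0, -6+11=5
a = -3: -3+-3=-6, -3+-2=-5, -3+-1=-4, -3+5=2, -3+6=3, -3+11=8
a = -2: -2+-2=-4, -2+-1=-3, -2+5=3, -2+6=4, -2+11=9
a = -1: -1+-1=-2, -1+5=4, -1+6=5, -1+11=10
a = 5: 5+5=10, 5+6=11, 5+11=16
a = 6: 6+6=12, 6+11=17
a = 11: 11+11=22
Distinct sums: {-12, -9, -8, -7, -6, -5, -4, -3, -2, -1, 0, 2, 3, 4, 5, 8, 9, 10, 11, 12, 16, 17, 22}
|A + A| = 23

|A + A| = 23


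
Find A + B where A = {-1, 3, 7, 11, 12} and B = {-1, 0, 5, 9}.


A + B = {a + b : a ∈ A, b ∈ B}.
Enumerate all |A|·|B| = 5·4 = 20 pairs (a, b) and collect distinct sums.
a = -1: -1+-1=-2, -1+0=-1, -1+5=4, -1+9=8
a = 3: 3+-1=2, 3+0=3, 3+5=8, 3+9=12
a = 7: 7+-1=6, 7+0=7, 7+5=12, 7+9=16
a = 11: 11+-1=10, 11+0=11, 11+5=16, 11+9=20
a = 12: 12+-1=11, 12+0=12, 12+5=17, 12+9=21
Collecting distinct sums: A + B = {-2, -1, 2, 3, 4, 6, 7, 8, 10, 11, 12, 16, 17, 20, 21}
|A + B| = 15

A + B = {-2, -1, 2, 3, 4, 6, 7, 8, 10, 11, 12, 16, 17, 20, 21}


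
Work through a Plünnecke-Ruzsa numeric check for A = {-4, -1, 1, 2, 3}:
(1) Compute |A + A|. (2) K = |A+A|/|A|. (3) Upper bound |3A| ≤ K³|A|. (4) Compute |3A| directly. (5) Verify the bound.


|A| = 5.
Step 1: Compute A + A by enumerating all 25 pairs.
A + A = {-8, -5, -3, -2, -1, 0, 1, 2, 3, 4, 5, 6}, so |A + A| = 12.
Step 2: Doubling constant K = |A + A|/|A| = 12/5 = 12/5 ≈ 2.4000.
Step 3: Plünnecke-Ruzsa gives |3A| ≤ K³·|A| = (2.4000)³ · 5 ≈ 69.1200.
Step 4: Compute 3A = A + A + A directly by enumerating all triples (a,b,c) ∈ A³; |3A| = 19.
Step 5: Check 19 ≤ 69.1200? Yes ✓.

K = 12/5, Plünnecke-Ruzsa bound K³|A| ≈ 69.1200, |3A| = 19, inequality holds.


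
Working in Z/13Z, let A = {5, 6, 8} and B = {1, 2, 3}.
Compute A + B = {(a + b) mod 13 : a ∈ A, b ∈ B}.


Work in Z/13Z: reduce every sum a + b modulo 13.
Enumerate all 9 pairs:
a = 5: 5+1=6, 5+2=7, 5+3=8
a = 6: 6+1=7, 6+2=8, 6+3=9
a = 8: 8+1=9, 8+2=10, 8+3=11
Distinct residues collected: {6, 7, 8, 9, 10, 11}
|A + B| = 6 (out of 13 total residues).

A + B = {6, 7, 8, 9, 10, 11}


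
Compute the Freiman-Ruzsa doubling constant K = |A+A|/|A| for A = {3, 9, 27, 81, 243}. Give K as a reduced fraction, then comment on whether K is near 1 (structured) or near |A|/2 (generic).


|A| = 5.
Compute A + A by enumerating all 25 pairs.
A + A = {6, 12, 18, 30, 36, 54, 84, 90, 108, 162, 246, 252, 270, 324, 486}, so |A + A| = 15.
K = |A + A| / |A| = 15/5 = 3/1 ≈ 3.0000.
Reference: AP of size 5 gives K = 9/5 ≈ 1.8000; a fully generic set of size 5 gives K ≈ 3.0000.

|A| = 5, |A + A| = 15, K = 15/5 = 3/1.


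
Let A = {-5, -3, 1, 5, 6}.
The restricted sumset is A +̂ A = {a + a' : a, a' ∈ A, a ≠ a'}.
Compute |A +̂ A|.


Restricted sumset: A +̂ A = {a + a' : a ∈ A, a' ∈ A, a ≠ a'}.
Equivalently, take A + A and drop any sum 2a that is achievable ONLY as a + a for a ∈ A (i.e. sums representable only with equal summands).
Enumerate pairs (a, a') with a < a' (symmetric, so each unordered pair gives one sum; this covers all a ≠ a'):
  -5 + -3 = -8
  -5 + 1 = -4
  -5 + 5 = 0
  -5 + 6 = 1
  -3 + 1 = -2
  -3 + 5 = 2
  -3 + 6 = 3
  1 + 5 = 6
  1 + 6 = 7
  5 + 6 = 11
Collected distinct sums: {-8, -4, -2, 0, 1, 2, 3, 6, 7, 11}
|A +̂ A| = 10
(Reference bound: |A +̂ A| ≥ 2|A| - 3 for |A| ≥ 2, with |A| = 5 giving ≥ 7.)

|A +̂ A| = 10


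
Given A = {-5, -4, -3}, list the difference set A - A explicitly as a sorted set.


A - A = {a - a' : a, a' ∈ A}.
Compute a - a' for each ordered pair (a, a'):
a = -5: -5--5=0, -5--4=-1, -5--3=-2
a = -4: -4--5=1, -4--4=0, -4--3=-1
a = -3: -3--5=2, -3--4=1, -3--3=0
Collecting distinct values (and noting 0 appears from a-a):
A - A = {-2, -1, 0, 1, 2}
|A - A| = 5

A - A = {-2, -1, 0, 1, 2}


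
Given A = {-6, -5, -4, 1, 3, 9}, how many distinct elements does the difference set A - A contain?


A - A = {a - a' : a, a' ∈ A}; |A| = 6.
Bounds: 2|A|-1 ≤ |A - A| ≤ |A|² - |A| + 1, i.e. 11 ≤ |A - A| ≤ 31.
Note: 0 ∈ A - A always (from a - a). The set is symmetric: if d ∈ A - A then -d ∈ A - A.
Enumerate nonzero differences d = a - a' with a > a' (then include -d):
Positive differences: {1, 2, 5, 6, 7, 8, 9, 13, 14, 15}
Full difference set: {0} ∪ (positive diffs) ∪ (negative diffs).
|A - A| = 1 + 2·10 = 21 (matches direct enumeration: 21).

|A - A| = 21


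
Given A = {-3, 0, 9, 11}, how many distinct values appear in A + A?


A + A = {a + a' : a, a' ∈ A}; |A| = 4.
General bounds: 2|A| - 1 ≤ |A + A| ≤ |A|(|A|+1)/2, i.e. 7 ≤ |A + A| ≤ 10.
Lower bound 2|A|-1 is attained iff A is an arithmetic progression.
Enumerate sums a + a' for a ≤ a' (symmetric, so this suffices):
a = -3: -3+-3=-6, -3+0=-3, -3+9=6, -3+11=8
a = 0: 0+0=0, 0+9=9, 0+11=11
a = 9: 9+9=18, 9+11=20
a = 11: 11+11=22
Distinct sums: {-6, -3, 0, 6, 8, 9, 11, 18, 20, 22}
|A + A| = 10

|A + A| = 10


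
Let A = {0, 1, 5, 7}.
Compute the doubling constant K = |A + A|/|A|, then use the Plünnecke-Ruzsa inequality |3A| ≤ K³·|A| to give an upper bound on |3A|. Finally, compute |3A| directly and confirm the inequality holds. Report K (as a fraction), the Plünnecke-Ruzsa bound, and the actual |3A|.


|A| = 4.
Step 1: Compute A + A by enumerating all 16 pairs.
A + A = {0, 1, 2, 5, 6, 7, 8, 10, 12, 14}, so |A + A| = 10.
Step 2: Doubling constant K = |A + A|/|A| = 10/4 = 10/4 ≈ 2.5000.
Step 3: Plünnecke-Ruzsa gives |3A| ≤ K³·|A| = (2.5000)³ · 4 ≈ 62.5000.
Step 4: Compute 3A = A + A + A directly by enumerating all triples (a,b,c) ∈ A³; |3A| = 18.
Step 5: Check 18 ≤ 62.5000? Yes ✓.

K = 10/4, Plünnecke-Ruzsa bound K³|A| ≈ 62.5000, |3A| = 18, inequality holds.


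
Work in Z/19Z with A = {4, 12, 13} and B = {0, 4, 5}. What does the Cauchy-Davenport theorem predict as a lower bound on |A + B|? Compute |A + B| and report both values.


Cauchy-Davenport: |A + B| ≥ min(p, |A| + |B| - 1) for A, B nonempty in Z/pZ.
|A| = 3, |B| = 3, p = 19.
CD lower bound = min(19, 3 + 3 - 1) = min(19, 5) = 5.
Compute A + B mod 19 directly:
a = 4: 4+0=4, 4+4=8, 4+5=9
a = 12: 12+0=12, 12+4=16, 12+5=17
a = 13: 13+0=13, 13+4=17, 13+5=18
A + B = {4, 8, 9, 12, 13, 16, 17, 18}, so |A + B| = 8.
Verify: 8 ≥ 5? Yes ✓.

CD lower bound = 5, actual |A + B| = 8.


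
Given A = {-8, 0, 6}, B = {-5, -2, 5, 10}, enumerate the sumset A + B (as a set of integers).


A + B = {a + b : a ∈ A, b ∈ B}.
Enumerate all |A|·|B| = 3·4 = 12 pairs (a, b) and collect distinct sums.
a = -8: -8+-5=-13, -8+-2=-10, -8+5=-3, -8+10=2
a = 0: 0+-5=-5, 0+-2=-2, 0+5=5, 0+10=10
a = 6: 6+-5=1, 6+-2=4, 6+5=11, 6+10=16
Collecting distinct sums: A + B = {-13, -10, -5, -3, -2, 1, 2, 4, 5, 10, 11, 16}
|A + B| = 12

A + B = {-13, -10, -5, -3, -2, 1, 2, 4, 5, 10, 11, 16}


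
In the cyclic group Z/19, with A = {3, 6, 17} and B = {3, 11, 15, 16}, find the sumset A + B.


Work in Z/19Z: reduce every sum a + b modulo 19.
Enumerate all 12 pairs:
a = 3: 3+3=6, 3+11=14, 3+15=18, 3+16=0
a = 6: 6+3=9, 6+11=17, 6+15=2, 6+16=3
a = 17: 17+3=1, 17+11=9, 17+15=13, 17+16=14
Distinct residues collected: {0, 1, 2, 3, 6, 9, 13, 14, 17, 18}
|A + B| = 10 (out of 19 total residues).

A + B = {0, 1, 2, 3, 6, 9, 13, 14, 17, 18}


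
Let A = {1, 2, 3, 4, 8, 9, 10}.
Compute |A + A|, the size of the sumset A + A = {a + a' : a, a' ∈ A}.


A + A = {a + a' : a, a' ∈ A}; |A| = 7.
General bounds: 2|A| - 1 ≤ |A + A| ≤ |A|(|A|+1)/2, i.e. 13 ≤ |A + A| ≤ 28.
Lower bound 2|A|-1 is attained iff A is an arithmetic progression.
Enumerate sums a + a' for a ≤ a' (symmetric, so this suffices):
a = 1: 1+1=2, 1+2=3, 1+3=4, 1+4=5, 1+8=9, 1+9=10, 1+10=11
a = 2: 2+2=4, 2+3=5, 2+4=6, 2+8=10, 2+9=11, 2+10=12
a = 3: 3+3=6, 3+4=7, 3+8=11, 3+9=12, 3+10=13
a = 4: 4+4=8, 4+8=12, 4+9=13, 4+10=14
a = 8: 8+8=16, 8+9=17, 8+10=18
a = 9: 9+9=18, 9+10=19
a = 10: 10+10=20
Distinct sums: {2, 3, 4, 5, 6, 7, 8, 9, 10, 11, 12, 13, 14, 16, 17, 18, 19, 20}
|A + A| = 18

|A + A| = 18


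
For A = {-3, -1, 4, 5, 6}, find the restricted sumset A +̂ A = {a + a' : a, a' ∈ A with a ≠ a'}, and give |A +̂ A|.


Restricted sumset: A +̂ A = {a + a' : a ∈ A, a' ∈ A, a ≠ a'}.
Equivalently, take A + A and drop any sum 2a that is achievable ONLY as a + a for a ∈ A (i.e. sums representable only with equal summands).
Enumerate pairs (a, a') with a < a' (symmetric, so each unordered pair gives one sum; this covers all a ≠ a'):
  -3 + -1 = -4
  -3 + 4 = 1
  -3 + 5 = 2
  -3 + 6 = 3
  -1 + 4 = 3
  -1 + 5 = 4
  -1 + 6 = 5
  4 + 5 = 9
  4 + 6 = 10
  5 + 6 = 11
Collected distinct sums: {-4, 1, 2, 3, 4, 5, 9, 10, 11}
|A +̂ A| = 9
(Reference bound: |A +̂ A| ≥ 2|A| - 3 for |A| ≥ 2, with |A| = 5 giving ≥ 7.)

|A +̂ A| = 9
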